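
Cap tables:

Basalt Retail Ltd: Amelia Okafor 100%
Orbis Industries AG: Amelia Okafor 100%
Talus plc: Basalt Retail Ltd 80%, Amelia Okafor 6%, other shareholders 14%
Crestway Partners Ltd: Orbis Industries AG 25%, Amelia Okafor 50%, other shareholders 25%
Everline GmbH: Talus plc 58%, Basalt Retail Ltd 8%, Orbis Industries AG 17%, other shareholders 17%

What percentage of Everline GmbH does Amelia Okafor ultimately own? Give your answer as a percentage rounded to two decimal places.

Amelia reaches Everline along 4 paths.
Via Basalt → Talus: 100% × 80% × 58% = 46.4%.
Via Talus: 6% × 58% = 3.48%.
Via Basalt: 100% × 8% = 8%.
Via Orbis: 100% × 17% = 17%.
Total: 46.4% + 3.48% + 8% + 17% = 74.88%.

74.88%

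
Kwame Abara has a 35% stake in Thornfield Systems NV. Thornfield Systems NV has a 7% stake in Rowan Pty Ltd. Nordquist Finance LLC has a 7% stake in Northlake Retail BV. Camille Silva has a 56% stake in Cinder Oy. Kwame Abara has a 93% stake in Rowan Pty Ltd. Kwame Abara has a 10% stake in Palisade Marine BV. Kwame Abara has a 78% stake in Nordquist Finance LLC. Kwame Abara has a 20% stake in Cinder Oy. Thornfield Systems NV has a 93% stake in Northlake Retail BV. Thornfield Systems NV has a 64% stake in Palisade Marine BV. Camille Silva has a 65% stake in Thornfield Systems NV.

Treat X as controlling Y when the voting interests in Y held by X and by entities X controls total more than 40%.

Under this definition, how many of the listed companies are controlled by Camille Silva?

4

Camille holds 56% of Cinder, so Camille controls Cinder.
Camille holds 65% of Thornfield, so Camille controls Thornfield.
Thornfield holds 93% of Northlake, so Camille controls Northlake.
Thornfield holds 64% of Palisade, so Camille controls Palisade.
No other company's threshold is met.
Camille controls 4 companies.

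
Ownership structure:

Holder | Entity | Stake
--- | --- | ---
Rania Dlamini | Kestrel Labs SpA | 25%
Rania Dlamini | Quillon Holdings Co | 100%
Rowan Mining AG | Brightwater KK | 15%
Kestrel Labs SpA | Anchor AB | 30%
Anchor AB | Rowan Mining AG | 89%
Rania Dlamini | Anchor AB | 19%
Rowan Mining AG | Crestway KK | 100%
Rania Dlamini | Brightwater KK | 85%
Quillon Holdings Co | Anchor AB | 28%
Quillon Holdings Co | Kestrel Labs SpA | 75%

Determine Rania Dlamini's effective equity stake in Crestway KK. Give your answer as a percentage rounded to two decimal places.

Rania reaches Crestway along 4 paths.
Via Quillon → Kestrel → Anchor → Rowan: 100% × 75% × 30% × 89% × 100% = 20.025%.
Via Kestrel → Anchor → Rowan: 25% × 30% × 89% × 100% = 6.675%.
Via Anchor → Rowan: 19% × 89% × 100% = 16.91%.
Via Quillon → Anchor → Rowan: 100% × 28% × 89% × 100% = 24.92%.
Total: 20.025% + 6.675% + 16.91% + 24.92% = 68.53%.

68.53%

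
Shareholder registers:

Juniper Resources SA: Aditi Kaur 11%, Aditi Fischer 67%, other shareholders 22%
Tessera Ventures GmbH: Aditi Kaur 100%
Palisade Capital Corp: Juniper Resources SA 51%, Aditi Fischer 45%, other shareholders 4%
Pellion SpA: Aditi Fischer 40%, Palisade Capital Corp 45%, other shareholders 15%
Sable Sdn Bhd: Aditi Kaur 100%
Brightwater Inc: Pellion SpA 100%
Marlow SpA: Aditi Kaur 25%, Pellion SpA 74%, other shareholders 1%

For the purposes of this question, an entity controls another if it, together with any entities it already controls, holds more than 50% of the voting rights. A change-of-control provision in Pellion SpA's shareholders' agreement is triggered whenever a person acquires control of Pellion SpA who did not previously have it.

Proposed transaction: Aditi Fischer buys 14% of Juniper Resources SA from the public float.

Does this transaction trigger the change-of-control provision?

The purchase changes only Aditi Fischer's holdings, so Aditi Fischer is the only person who could newly come to control Pellion.
Aditi Fischer holds 67% of Juniper, so Aditi Fischer controls Juniper.
Juniper and Aditi Fischer together hold 51% + 45% = 96% of Palisade, so Aditi Fischer controls Palisade.
Aditi Fischer and Palisade together hold 40% + 45% = 85% of Pellion, so Aditi Fischer controls Pellion.
So Aditi Fischer already controls Pellion before the transaction.
After the purchase, Aditi Fischer's direct stake in Juniper rises to 67% + 14% = 81%.
Aditi Fischer controlled Pellion already, so this is not a new person acquiring control; every other person's position is unchanged or reduced.
No new person acquires control, so the clause is not triggered.

No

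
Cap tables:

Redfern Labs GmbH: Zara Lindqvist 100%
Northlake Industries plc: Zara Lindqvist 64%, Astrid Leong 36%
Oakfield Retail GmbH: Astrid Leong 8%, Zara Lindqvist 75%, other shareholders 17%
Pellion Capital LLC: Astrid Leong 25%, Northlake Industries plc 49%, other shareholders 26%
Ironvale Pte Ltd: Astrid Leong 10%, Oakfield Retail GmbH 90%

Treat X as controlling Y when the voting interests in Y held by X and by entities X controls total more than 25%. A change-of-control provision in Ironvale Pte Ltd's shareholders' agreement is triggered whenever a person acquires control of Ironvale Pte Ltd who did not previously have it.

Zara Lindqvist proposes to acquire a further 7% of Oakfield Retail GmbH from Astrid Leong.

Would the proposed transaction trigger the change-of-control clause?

The purchase adds only to Zara's holdings (Astrid's stake shrinks), so Zara is the only person who could newly come to control Ironvale.
Zara holds 75% of Oakfield, so Zara controls Oakfield.
Oakfield holds 90% of Ironvale, so Zara controls Ironvale.
So Zara already controls Ironvale before the transaction.
After the purchase, Zara's direct stake in Oakfield rises to 75% + 7% = 82%, and Astrid's stake falls to 1%.
Zara controlled Ironvale already, so this is not a new person acquiring control; every other person's position is unchanged or reduced.
No new person acquires control, so the clause is not triggered.

No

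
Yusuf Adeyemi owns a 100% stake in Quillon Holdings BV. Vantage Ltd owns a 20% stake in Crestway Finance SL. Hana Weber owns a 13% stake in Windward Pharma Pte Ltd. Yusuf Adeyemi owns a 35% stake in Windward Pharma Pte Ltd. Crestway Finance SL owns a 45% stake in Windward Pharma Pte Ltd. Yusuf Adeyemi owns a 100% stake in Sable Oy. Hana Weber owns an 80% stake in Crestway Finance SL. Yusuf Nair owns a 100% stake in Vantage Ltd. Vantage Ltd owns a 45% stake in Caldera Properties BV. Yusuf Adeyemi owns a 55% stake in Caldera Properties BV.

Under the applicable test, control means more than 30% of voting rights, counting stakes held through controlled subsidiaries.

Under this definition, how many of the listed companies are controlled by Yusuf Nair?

Yusuf Nair holds 100% of Vantage, so Yusuf Nair controls Vantage.
Vantage holds 45% of Caldera, so Yusuf Nair controls Caldera.
No other company's threshold is met.
Yusuf Nair controls 2 companies.

2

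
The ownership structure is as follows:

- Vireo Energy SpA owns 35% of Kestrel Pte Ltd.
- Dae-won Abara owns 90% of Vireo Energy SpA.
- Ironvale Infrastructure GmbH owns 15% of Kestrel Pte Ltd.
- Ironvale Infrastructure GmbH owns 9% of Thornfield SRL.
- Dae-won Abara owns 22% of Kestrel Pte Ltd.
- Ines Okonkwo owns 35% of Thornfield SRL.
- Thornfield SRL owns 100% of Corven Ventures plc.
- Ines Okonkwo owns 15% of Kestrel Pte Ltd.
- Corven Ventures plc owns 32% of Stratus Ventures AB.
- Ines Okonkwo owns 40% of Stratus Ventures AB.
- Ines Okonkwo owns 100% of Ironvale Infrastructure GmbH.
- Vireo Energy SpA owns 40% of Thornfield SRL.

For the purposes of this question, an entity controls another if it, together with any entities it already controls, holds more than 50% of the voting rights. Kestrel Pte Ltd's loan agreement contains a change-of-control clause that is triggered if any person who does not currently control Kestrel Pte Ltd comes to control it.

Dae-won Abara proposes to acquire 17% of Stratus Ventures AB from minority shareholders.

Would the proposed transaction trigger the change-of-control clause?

The purchase changes only Dae-won's holdings, so Dae-won is the only person who could newly come to control Kestrel.
Dae-won holds 90% of Vireo, so Dae-won controls Vireo.
Dae-won and Vireo together hold 22% + 35% = 57% of Kestrel, so Dae-won controls Kestrel.
So Dae-won already controls Kestrel before the transaction.
After the purchase, Dae-won holds 17% of Stratus directly.
Dae-won controlled Kestrel already, so this is not a new person acquiring control; every other person's position is unchanged or reduced.
No new person acquires control, so the clause is not triggered.

No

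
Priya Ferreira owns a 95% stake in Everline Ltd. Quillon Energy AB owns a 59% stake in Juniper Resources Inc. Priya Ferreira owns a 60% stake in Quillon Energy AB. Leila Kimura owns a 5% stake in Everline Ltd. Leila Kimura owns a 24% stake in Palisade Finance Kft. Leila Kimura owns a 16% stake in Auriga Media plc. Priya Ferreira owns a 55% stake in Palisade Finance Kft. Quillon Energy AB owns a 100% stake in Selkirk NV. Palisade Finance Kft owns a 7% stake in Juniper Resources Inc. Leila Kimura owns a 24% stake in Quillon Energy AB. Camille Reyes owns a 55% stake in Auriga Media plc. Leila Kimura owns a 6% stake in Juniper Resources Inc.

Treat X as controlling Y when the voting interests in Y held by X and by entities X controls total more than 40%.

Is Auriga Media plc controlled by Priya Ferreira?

Priya holds 60% of Quillon, so Priya controls Quillon.
Priya holds 95% of Everline, so Priya controls Everline.
Priya holds 55% of Palisade, so Priya controls Palisade.
Quillon and Palisade together hold 59% + 7% = 66% of Juniper, so Priya controls Juniper.
Quillon holds 100% of Selkirk, so Priya controls Selkirk.
Neither Priya nor any entity Priya controls holds any voting interest in Auriga.
So Priya does not control Auriga.

No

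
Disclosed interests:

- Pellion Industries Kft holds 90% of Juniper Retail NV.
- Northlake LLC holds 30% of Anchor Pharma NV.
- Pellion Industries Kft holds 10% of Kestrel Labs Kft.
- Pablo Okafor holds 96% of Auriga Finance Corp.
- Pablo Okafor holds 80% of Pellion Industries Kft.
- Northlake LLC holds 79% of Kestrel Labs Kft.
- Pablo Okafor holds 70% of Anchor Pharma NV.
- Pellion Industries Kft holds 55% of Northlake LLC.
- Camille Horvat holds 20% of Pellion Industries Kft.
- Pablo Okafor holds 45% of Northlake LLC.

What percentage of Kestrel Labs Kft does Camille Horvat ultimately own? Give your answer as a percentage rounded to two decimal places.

10.69%

Camille reaches Kestrel along 2 paths.
Via Pellion: 20% × 10% = 2%.
Via Pellion → Northlake: 20% × 55% × 79% = 8.69%.
Total: 2% + 8.69% = 10.69%.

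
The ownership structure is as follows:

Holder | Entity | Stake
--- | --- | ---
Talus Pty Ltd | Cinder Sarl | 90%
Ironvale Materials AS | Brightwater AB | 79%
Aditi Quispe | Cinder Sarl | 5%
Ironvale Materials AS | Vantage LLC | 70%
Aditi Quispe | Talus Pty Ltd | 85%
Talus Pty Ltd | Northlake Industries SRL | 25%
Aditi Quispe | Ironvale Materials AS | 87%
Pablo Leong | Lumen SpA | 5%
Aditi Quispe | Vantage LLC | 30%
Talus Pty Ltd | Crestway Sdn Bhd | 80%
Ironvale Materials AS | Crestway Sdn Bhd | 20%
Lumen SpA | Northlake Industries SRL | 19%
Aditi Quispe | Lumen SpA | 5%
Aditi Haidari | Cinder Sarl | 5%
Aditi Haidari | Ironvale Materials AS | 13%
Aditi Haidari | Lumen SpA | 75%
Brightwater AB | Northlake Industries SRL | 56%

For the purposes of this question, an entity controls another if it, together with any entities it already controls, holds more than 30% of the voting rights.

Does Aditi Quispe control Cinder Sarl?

Yes

Aditi Quispe holds 85% of Talus, so Aditi Quispe controls Talus.
Aditi Quispe and Talus together hold 5% + 90% = 95% of Cinder, so Aditi Quispe controls Cinder.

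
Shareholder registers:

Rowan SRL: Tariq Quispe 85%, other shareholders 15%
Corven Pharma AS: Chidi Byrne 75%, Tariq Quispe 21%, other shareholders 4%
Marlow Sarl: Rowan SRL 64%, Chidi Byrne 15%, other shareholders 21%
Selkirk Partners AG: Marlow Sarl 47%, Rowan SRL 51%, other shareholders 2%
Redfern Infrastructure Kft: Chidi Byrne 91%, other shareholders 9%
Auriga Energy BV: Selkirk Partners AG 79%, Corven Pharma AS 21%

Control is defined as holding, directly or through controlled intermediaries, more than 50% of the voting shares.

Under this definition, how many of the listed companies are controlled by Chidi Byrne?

Chidi holds 75% of Corven, so Chidi controls Corven.
Chidi holds 91% of Redfern, so Chidi controls Redfern.
No other company's threshold is met.
Chidi controls 2 companies.

2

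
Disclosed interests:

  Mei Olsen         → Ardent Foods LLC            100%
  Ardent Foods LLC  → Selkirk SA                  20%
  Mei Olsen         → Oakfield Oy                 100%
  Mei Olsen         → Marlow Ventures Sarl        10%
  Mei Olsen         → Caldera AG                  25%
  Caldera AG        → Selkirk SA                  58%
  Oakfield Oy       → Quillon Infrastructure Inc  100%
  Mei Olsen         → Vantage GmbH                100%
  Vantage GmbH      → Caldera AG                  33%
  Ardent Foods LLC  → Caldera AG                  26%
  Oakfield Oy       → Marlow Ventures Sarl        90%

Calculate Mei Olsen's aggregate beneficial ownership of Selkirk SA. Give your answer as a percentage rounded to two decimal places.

Mei reaches Selkirk along 4 paths.
Via Caldera: 25% × 58% = 14.5%.
Via Vantage → Caldera: 100% × 33% × 58% = 19.14%.
Via Ardent → Caldera: 100% × 26% × 58% = 15.08%.
Via Ardent: 100% × 20% = 20%.
Total: 14.5% + 19.14% + 15.08% + 20% = 68.72%.

68.72%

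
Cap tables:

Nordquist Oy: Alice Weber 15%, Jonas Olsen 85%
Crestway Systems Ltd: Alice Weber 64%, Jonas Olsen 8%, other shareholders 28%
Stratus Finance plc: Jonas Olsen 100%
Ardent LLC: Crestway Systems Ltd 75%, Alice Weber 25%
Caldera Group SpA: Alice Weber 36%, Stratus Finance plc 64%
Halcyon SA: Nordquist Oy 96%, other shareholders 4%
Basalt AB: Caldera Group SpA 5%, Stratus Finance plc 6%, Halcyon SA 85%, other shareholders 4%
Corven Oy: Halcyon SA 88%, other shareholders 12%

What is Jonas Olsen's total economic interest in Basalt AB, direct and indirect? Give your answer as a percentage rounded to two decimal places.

78.56%

Jonas reaches Basalt along 3 paths.
Via Stratus → Caldera: 100% × 64% × 5% = 3.2%.
Via Stratus: 100% × 6% = 6%.
Via Nordquist → Halcyon: 85% × 96% × 85% = 69.36%.
Total: 3.2% + 6% + 69.36% = 78.56%.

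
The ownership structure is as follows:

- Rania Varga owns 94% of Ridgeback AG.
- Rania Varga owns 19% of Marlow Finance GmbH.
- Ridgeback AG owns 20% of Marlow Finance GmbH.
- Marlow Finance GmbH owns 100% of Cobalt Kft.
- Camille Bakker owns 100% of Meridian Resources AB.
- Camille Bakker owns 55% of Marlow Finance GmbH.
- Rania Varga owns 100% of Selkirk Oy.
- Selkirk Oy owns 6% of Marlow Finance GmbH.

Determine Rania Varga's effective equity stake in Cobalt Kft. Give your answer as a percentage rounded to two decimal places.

Rania reaches Cobalt along 3 paths.
Via Ridgeback → Marlow: 94% × 20% × 100% = 18.8%.
Via Marlow: 19% × 100% = 19%.
Via Selkirk → Marlow: 100% × 6% × 100% = 6%.
Total: 18.8% + 19% + 6% = 43.8%.
Rounded: 43.80%.

43.80%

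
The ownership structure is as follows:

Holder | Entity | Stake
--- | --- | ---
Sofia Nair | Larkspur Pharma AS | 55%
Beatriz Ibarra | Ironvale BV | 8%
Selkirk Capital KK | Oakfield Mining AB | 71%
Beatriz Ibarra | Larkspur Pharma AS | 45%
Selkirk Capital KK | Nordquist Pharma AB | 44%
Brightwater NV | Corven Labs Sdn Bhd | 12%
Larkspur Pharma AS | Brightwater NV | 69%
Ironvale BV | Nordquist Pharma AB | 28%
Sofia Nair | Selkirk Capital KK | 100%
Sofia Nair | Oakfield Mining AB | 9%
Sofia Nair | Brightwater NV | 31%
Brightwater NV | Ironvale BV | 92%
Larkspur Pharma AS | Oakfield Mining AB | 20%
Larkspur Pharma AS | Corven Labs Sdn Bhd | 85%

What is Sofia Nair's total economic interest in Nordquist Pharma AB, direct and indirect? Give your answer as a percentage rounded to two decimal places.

Sofia reaches Nordquist along 3 paths.
Via Brightwater → Ironvale: 31% × 92% × 28% = 7.9856%.
Via Larkspur → Brightwater → Ironvale: 55% × 69% × 92% × 28% = 9.77592%.
Via Selkirk: 100% × 44% = 44%.
Total: 7.9856% + 9.77592% + 44% = 61.76152%.
Rounded: 61.76%.

61.76%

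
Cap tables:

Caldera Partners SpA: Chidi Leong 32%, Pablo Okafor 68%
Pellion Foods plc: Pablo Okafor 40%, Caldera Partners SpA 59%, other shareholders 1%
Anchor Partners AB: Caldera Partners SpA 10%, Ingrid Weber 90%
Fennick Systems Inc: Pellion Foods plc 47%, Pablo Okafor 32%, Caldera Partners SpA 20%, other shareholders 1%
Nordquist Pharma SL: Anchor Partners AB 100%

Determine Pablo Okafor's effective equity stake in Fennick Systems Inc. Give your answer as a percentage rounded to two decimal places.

Pablo reaches Fennick along 4 paths.
Via Pellion: 40% × 47% = 18.8%.
Via Caldera → Pellion: 68% × 59% × 47% = 18.8564%.
Direct stake: 32% = 32%.
Via Caldera: 68% × 20% = 13.6%.
Total: 18.8% + 18.8564% + 32% + 13.6% = 83.2564%.
Rounded: 83.26%.

83.26%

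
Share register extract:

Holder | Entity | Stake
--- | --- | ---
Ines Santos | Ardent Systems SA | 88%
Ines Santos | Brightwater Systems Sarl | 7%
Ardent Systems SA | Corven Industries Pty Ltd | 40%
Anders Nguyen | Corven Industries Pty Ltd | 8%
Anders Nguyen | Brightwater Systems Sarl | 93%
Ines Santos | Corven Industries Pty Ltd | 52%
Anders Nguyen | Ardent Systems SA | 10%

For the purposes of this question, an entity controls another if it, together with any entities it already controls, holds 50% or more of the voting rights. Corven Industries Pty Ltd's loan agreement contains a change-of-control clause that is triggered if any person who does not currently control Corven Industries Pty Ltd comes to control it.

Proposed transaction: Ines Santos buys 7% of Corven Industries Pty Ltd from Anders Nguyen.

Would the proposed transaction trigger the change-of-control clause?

No

The purchase adds only to Ines's holdings (Anders's stake shrinks), so Ines is the only person who could newly come to control Corven.
Ines holds 88% of Ardent, so Ines controls Ardent.
Ardent and Ines together hold 40% + 52% = 92% of Corven, so Ines controls Corven.
So Ines already controls Corven before the transaction.
After the purchase, Ines's direct stake in Corven rises to 52% + 7% = 59%, and Anders's stake falls to 1%.
Ines controlled Corven already, so this is not a new person acquiring control; every other person's position is unchanged or reduced.
No new person acquires control, so the clause is not triggered.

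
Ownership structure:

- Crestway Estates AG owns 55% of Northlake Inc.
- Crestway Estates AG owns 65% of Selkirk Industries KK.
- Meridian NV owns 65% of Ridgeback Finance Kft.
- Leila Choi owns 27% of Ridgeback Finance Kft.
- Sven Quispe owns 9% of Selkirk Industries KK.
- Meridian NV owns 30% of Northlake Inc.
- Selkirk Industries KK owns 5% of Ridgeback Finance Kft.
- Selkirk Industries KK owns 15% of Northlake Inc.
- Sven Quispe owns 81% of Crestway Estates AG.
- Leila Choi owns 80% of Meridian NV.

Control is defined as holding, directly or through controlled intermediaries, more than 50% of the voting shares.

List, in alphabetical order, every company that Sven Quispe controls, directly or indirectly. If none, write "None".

Sven holds 81% of Crestway, so Sven controls Crestway.
Sven and Crestway together hold 9% + 65% = 74% of Selkirk, so Sven controls Selkirk.
Selkirk and Crestway together hold 15% + 55% = 70% of Northlake, so Sven controls Northlake.
No other company's threshold is met.

Crestway Estates AG, Northlake Inc, Selkirk Industries KK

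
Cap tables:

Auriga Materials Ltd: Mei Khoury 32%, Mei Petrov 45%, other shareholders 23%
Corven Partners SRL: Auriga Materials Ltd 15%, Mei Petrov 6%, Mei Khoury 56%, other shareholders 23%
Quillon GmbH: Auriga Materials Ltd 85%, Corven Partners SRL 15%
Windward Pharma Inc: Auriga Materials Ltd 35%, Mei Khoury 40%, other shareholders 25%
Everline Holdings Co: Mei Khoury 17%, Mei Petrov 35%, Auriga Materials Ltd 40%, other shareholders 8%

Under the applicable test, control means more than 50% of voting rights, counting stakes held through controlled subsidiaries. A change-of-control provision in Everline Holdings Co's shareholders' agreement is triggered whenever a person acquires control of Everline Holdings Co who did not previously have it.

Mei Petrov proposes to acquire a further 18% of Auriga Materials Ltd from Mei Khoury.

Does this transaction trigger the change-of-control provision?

Yes

The purchase adds only to Mei Petrov's holdings (Mei Khoury's stake shrinks), so Mei Petrov is the only person who could newly come to control Everline.
Mei Petrov's largest direct stake is 45% in Auriga, which does not meet the threshold, so Mei Petrov controls no company.
In Everline, Mei Petrov's side holds only 35%, not > 50%.
So before the transaction, Mei Petrov does not control Everline.
After the purchase, Mei Petrov's direct stake in Auriga rises to 45% + 18% = 63%, and Mei Khoury's stake falls to 14%.
Mei Petrov holds 63% of Auriga, so Mei Petrov controls Auriga.
Mei Petrov and Auriga together hold 35% + 40% = 75% of Everline, so Mei Petrov controls Everline.
Mei Petrov did not control Everline before and does after, so the clause is triggered.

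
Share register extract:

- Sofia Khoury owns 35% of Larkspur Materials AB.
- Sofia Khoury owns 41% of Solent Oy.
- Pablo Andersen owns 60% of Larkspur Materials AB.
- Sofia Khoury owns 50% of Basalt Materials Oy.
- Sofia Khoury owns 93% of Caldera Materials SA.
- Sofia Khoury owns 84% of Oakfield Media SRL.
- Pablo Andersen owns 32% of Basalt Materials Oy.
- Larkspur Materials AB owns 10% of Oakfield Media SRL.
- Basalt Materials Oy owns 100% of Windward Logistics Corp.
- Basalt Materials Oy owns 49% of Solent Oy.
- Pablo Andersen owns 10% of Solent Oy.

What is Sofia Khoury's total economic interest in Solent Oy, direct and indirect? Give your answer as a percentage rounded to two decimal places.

Sofia reaches Solent along 2 paths.
Via Basalt: 50% × 49% = 24.5%.
Direct stake: 41% = 41%.
Total: 24.5% + 41% = 65.5%.
Rounded: 65.50%.

65.50%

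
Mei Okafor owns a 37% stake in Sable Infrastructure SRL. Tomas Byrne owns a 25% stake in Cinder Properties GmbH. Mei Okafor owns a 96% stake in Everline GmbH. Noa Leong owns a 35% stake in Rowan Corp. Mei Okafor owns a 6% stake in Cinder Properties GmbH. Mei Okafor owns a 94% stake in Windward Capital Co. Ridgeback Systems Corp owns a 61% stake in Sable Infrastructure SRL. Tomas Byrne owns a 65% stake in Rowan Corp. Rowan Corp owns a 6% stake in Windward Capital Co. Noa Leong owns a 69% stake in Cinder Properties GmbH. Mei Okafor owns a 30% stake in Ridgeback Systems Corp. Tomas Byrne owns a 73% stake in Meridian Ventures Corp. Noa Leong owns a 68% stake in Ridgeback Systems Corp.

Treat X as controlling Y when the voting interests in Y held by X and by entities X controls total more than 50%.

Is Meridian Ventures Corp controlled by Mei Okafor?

Mei holds 94% of Windward, so Mei controls Windward.
Mei holds 96% of Everline, so Mei controls Everline.
Neither Mei nor any entity Mei controls holds any voting interest in Meridian.
So Mei does not control Meridian.

No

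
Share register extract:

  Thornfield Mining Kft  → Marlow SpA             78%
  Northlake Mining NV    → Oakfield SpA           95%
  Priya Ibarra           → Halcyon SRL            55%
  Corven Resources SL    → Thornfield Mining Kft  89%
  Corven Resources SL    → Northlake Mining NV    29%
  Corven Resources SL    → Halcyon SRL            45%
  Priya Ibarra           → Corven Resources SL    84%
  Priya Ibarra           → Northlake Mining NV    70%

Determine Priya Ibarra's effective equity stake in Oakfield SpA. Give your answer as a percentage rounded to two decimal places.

Priya reaches Oakfield along 2 paths.
Via Corven → Northlake: 84% × 29% × 95% = 23.142%.
Via Northlake: 70% × 95% = 66.5%.
Total: 23.142% + 66.5% = 89.642%.
Rounded: 89.64%.

89.64%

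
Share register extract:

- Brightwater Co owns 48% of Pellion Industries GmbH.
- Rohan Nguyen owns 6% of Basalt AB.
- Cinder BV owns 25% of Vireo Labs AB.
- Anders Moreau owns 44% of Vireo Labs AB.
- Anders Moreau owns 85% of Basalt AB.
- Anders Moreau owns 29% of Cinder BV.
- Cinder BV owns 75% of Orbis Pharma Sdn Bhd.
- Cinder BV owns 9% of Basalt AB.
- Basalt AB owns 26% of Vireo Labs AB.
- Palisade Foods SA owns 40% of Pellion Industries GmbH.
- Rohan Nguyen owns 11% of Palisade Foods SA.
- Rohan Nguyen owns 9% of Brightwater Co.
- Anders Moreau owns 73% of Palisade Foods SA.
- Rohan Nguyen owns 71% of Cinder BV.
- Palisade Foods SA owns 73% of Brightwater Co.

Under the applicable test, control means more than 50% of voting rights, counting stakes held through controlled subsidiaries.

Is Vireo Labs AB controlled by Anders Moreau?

Anders holds 85% of Basalt, so Anders controls Basalt.
Basalt and Anders together hold 26% + 44% = 70% of Vireo, so Anders controls Vireo.

Yes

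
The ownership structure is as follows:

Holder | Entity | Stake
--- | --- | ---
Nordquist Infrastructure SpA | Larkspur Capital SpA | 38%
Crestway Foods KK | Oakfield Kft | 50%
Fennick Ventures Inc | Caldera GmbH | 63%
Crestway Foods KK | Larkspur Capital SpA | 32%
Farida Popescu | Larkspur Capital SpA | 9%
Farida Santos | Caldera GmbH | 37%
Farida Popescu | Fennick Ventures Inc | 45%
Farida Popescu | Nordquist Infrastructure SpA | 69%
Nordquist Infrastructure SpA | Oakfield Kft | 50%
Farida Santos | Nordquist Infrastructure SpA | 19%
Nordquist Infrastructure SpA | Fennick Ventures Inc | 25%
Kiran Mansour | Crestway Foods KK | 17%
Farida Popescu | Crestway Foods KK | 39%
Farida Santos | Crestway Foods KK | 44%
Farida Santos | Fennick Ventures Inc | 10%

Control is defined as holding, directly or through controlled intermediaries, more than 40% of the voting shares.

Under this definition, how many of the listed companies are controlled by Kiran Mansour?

Kiran's largest direct stake is 17% in Crestway, which does not meet the threshold.
Kiran controls 0 companies.

0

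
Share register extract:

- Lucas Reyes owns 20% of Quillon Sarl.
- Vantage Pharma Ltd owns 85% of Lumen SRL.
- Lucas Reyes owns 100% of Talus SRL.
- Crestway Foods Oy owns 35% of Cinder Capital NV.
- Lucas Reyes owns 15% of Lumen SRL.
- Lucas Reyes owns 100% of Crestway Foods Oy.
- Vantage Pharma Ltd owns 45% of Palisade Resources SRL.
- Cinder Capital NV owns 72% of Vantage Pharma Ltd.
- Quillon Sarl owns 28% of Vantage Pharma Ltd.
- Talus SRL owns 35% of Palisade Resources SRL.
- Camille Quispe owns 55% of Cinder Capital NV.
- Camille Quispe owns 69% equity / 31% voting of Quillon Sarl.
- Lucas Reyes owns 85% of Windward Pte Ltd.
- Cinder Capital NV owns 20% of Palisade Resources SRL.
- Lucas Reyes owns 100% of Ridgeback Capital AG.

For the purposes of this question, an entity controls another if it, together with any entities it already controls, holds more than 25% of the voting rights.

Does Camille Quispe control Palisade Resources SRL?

Camille holds 31% of Quillon, so Camille controls Quillon.
Camille holds 55% of Cinder, so Camille controls Cinder.
Cinder and Quillon together hold 72% + 28% = 100% of Vantage, so Camille controls Vantage.
Cinder and Vantage together hold 20% + 45% = 65% of Palisade, so Camille controls Palisade.

Yes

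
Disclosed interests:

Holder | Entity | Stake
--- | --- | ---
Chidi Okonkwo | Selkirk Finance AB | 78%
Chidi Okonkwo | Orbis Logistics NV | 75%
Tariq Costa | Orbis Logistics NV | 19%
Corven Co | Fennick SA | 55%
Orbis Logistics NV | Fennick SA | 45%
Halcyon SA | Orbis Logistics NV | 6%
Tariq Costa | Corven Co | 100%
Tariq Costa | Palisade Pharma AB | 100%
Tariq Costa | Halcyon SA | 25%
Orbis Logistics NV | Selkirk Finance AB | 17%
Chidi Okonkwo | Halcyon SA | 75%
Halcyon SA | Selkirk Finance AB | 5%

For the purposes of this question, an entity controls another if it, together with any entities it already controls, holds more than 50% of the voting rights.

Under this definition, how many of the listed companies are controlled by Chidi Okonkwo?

Chidi holds 75% of Halcyon, so Chidi controls Halcyon.
Halcyon and Chidi together hold 6% + 75% = 81% of Orbis, so Chidi controls Orbis.
Chidi and Halcyon and Orbis together hold 78% + 5% + 17% = 100% of Selkirk, so Chidi controls Selkirk.
No other company's threshold is met.
Chidi controls 3 companies.

3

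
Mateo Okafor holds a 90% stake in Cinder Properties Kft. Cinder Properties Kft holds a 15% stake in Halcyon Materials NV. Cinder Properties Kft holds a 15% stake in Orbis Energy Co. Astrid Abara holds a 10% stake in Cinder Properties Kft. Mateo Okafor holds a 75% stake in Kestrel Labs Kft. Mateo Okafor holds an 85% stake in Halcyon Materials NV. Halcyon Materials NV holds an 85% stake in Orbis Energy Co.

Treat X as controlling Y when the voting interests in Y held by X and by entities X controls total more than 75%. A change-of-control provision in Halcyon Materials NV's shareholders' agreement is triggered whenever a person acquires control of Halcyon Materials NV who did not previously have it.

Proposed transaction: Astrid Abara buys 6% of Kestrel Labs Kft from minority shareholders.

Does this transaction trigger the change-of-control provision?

No

The purchase changes only Astrid's holdings, so Astrid is the only person who could newly come to control Halcyon.
Astrid's largest direct stake is 10% in Cinder, which does not meet the threshold, so Astrid controls no company.
Neither Astrid nor any entity Astrid controls holds any voting interest in Halcyon.
So before the transaction, Astrid does not control Halcyon.
After the purchase, Astrid holds 6% of Kestrel directly.
Astrid's side now holds 6% of Kestrel, not > 75%, so Astrid still does not control Kestrel.
After the transaction, neither Astrid nor any entity Astrid controls holds a voting interest in Halcyon, so Astrid still does not control it.
No new person acquires control, so the clause is not triggered.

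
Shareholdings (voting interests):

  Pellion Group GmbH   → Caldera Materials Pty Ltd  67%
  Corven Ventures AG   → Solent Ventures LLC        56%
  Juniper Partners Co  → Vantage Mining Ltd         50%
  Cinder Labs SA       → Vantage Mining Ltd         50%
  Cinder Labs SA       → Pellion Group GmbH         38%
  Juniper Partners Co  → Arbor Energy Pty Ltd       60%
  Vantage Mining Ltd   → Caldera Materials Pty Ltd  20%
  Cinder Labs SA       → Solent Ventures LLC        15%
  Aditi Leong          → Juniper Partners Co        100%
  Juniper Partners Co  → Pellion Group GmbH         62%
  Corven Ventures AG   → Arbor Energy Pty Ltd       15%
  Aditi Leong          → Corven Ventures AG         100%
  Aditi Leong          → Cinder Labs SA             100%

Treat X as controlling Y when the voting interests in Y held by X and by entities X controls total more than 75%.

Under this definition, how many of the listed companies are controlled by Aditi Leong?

Aditi holds 100% of Cinder, so Aditi controls Cinder.
Aditi holds 100% of Juniper, so Aditi controls Juniper.
Aditi holds 100% of Corven, so Aditi controls Corven.
Cinder and Juniper together hold 38% + 62% = 100% of Pellion, so Aditi controls Pellion.
Cinder and Juniper together hold 50% + 50% = 100% of Vantage, so Aditi controls Vantage.
Vantage and Pellion together hold 20% + 67% = 87% of Caldera, so Aditi controls Caldera.
No other company's threshold is met.
Aditi controls 6 companies.

6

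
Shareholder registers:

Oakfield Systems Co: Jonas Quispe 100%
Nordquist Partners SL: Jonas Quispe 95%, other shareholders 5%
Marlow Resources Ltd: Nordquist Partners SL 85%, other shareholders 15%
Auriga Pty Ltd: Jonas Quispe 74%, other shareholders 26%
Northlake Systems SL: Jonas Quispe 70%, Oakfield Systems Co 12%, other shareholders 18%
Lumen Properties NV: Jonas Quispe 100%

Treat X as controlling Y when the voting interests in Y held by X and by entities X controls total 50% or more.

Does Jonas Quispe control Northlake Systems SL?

Yes

Jonas holds 100% of Oakfield, so Jonas controls Oakfield.
Jonas and Oakfield together hold 70% + 12% = 82% of Northlake, so Jonas controls Northlake.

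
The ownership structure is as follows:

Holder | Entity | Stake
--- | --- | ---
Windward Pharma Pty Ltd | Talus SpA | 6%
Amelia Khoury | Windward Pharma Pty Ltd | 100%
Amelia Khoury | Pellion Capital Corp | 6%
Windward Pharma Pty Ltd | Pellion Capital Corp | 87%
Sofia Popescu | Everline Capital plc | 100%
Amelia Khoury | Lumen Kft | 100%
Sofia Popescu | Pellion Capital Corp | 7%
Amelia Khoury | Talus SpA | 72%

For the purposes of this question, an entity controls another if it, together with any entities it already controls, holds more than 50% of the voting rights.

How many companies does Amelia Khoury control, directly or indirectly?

Amelia holds 100% of Windward, so Amelia controls Windward.
Amelia and Windward together hold 6% + 87% = 93% of Pellion, so Amelia controls Pellion.
Amelia holds 100% of Lumen, so Amelia controls Lumen.
Windward and Amelia together hold 6% + 72% = 78% of Talus, so Amelia controls Talus.
No other company's threshold is met.
Amelia controls 4 companies.

4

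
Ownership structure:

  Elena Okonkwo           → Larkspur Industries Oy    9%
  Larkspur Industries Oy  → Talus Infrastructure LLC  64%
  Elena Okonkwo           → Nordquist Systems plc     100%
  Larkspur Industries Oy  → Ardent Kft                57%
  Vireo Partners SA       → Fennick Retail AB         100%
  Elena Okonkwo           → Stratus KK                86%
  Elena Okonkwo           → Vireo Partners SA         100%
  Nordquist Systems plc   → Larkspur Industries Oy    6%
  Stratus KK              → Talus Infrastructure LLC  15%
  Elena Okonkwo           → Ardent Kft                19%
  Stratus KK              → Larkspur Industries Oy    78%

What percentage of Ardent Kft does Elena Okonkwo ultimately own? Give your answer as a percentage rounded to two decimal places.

65.79%

Elena reaches Ardent along 4 paths.
Via Nordquist → Larkspur: 100% × 6% × 57% = 3.42%.
Via Larkspur: 9% × 57% = 5.13%.
Via Stratus → Larkspur: 86% × 78% × 57% = 38.2356%.
Direct stake: 19% = 19%.
Total: 3.42% + 5.13% + 38.2356% + 19% = 65.7856%.
Rounded: 65.79%.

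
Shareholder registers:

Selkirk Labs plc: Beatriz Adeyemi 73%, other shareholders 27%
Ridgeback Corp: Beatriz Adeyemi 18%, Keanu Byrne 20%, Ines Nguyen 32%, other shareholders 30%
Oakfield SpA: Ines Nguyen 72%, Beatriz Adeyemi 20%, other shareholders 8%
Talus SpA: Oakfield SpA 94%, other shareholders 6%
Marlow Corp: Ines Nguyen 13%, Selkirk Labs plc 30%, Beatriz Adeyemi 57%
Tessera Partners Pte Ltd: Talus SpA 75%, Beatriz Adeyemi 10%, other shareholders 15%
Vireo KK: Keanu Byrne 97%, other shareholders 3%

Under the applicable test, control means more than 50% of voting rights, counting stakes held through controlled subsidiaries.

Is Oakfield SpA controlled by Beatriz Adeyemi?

No

Beatriz holds 73% of Selkirk, so Beatriz controls Selkirk.
Selkirk and Beatriz together hold 30% + 57% = 87% of Marlow, so Beatriz controls Marlow.
In Oakfield, Beatriz's side holds only 20%, not > 50%.
So Beatriz does not control Oakfield.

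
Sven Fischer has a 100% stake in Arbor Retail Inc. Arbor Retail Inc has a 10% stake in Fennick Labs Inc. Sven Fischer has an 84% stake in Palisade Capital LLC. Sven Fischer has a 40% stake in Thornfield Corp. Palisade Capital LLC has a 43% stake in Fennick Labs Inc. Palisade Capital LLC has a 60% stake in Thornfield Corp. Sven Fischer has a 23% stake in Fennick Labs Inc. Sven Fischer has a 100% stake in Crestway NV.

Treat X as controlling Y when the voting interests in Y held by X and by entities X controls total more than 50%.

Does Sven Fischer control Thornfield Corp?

Yes

Sven holds 84% of Palisade, so Sven controls Palisade.
Sven and Palisade together hold 40% + 60% = 100% of Thornfield, so Sven controls Thornfield.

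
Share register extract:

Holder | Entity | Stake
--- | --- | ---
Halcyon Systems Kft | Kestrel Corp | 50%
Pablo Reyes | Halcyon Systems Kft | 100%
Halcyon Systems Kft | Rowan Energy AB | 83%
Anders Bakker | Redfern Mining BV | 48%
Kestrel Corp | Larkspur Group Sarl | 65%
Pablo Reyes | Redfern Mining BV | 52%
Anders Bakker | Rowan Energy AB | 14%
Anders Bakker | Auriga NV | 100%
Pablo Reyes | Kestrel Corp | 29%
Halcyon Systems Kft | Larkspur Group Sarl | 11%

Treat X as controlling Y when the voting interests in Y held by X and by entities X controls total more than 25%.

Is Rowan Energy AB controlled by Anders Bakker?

No

Anders holds 48% of Redfern, so Anders controls Redfern.
Anders holds 100% of Auriga, so Anders controls Auriga.
In Rowan, Anders's side holds only 14%, not > 25%.
So Anders does not control Rowan.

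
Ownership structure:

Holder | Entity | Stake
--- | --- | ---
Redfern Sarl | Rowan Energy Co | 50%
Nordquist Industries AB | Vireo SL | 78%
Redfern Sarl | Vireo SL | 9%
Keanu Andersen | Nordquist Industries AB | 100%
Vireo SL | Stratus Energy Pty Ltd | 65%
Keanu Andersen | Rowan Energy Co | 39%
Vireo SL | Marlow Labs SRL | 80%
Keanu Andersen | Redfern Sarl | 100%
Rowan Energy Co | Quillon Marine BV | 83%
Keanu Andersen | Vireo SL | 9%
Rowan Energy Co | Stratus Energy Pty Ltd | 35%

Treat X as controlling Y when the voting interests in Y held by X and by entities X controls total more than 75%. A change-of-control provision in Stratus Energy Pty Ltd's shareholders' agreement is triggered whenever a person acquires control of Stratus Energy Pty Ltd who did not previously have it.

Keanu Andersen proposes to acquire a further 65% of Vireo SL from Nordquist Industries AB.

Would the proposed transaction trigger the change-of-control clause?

No

The purchase adds only to Keanu's holdings (Nordquist's stake shrinks), so Keanu is the only person who could newly come to control Stratus.
Keanu holds 100% of Nordquist, so Keanu controls Nordquist.
Keanu holds 100% of Redfern, so Keanu controls Redfern.
Redfern and Nordquist and Keanu together hold 9% + 78% + 9% = 96% of Vireo, so Keanu controls Vireo.
Redfern and Keanu together hold 50% + 39% = 89% of Rowan, so Keanu controls Rowan.
Rowan and Vireo together hold 35% + 65% = 100% of Stratus, so Keanu controls Stratus.
So Keanu already controls Stratus before the transaction.
After the purchase, Keanu's direct stake in Vireo rises to 9% + 65% = 74%, and Nordquist's stake falls to 13%.
Keanu controlled Stratus already, so this is not a new person acquiring control; every other person's position is unchanged or reduced.
No new person acquires control, so the clause is not triggered.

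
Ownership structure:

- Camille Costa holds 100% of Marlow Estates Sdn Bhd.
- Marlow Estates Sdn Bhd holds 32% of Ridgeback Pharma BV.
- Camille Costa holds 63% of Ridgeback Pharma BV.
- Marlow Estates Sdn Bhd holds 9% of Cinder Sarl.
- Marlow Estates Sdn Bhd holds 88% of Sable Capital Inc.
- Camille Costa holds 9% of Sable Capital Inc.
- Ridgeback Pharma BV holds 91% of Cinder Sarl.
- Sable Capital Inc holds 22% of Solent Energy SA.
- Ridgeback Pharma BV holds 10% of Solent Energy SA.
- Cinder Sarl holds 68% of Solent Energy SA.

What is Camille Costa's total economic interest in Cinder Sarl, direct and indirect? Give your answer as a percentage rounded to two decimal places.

95.45%

Camille reaches Cinder along 3 paths.
Via Marlow: 100% × 9% = 9%.
Via Ridgeback: 63% × 91% = 57.33%.
Via Marlow → Ridgeback: 100% × 32% × 91% = 29.12%.
Total: 9% + 57.33% + 29.12% = 95.45%.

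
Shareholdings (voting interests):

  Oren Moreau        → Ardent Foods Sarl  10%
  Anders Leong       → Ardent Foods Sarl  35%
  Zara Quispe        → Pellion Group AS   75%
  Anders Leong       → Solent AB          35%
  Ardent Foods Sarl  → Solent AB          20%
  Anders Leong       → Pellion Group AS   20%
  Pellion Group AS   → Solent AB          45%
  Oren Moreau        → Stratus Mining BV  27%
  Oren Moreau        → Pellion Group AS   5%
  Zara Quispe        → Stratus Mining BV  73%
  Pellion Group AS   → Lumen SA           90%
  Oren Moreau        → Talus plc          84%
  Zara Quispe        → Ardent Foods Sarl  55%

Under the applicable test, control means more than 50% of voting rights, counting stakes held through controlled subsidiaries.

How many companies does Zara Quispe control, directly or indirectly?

Zara holds 55% of Ardent, so Zara controls Ardent.
Zara holds 75% of Pellion, so Zara controls Pellion.
Ardent and Pellion together hold 20% + 45% = 65% of Solent, so Zara controls Solent.
Pellion holds 90% of Lumen, so Zara controls Lumen.
Zara holds 73% of Stratus, so Zara controls Stratus.
No other company's threshold is met.
Zara controls 5 companies.

5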